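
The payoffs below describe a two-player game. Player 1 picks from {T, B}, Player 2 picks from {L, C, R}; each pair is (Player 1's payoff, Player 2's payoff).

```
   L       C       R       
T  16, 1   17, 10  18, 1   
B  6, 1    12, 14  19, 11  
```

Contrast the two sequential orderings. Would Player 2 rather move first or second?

first

If Player 1 leads: Player 2's best replies are T→C, B→C; Player 1's induced payoffs 17, 12; outcome (T, C), payoffs (17, 10).
If Player 2 leads: Player 1's best replies are L→T, C→T, R→B; Player 2's induced payoffs 1, 10, 11; outcome (B, R), payoffs (19, 11).
Player 2 gets 11 moving first and 10 moving second, so Player 2 prefers to move first.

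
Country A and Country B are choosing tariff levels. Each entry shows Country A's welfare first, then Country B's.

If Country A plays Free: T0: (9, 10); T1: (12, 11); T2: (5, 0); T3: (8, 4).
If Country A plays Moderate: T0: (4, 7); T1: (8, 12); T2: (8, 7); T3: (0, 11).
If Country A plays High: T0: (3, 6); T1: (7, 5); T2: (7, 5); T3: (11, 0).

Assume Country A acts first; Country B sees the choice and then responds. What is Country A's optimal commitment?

Free

Work backward from Country B's decision.
- Free: Country B compares 10, 11, 0, 4 and picks T1; Country A would get 12.
- Moderate: Country B compares 7, 12, 7, 11 and picks T1; Country A would get 8.
- High: Country B compares 6, 5, 5, 0 and picks T0; Country A would get 3.
Among 12, 8, 3, the best is 12 at Free. Subgame-perfect outcome: (Free, T1) with payoffs (12, 11).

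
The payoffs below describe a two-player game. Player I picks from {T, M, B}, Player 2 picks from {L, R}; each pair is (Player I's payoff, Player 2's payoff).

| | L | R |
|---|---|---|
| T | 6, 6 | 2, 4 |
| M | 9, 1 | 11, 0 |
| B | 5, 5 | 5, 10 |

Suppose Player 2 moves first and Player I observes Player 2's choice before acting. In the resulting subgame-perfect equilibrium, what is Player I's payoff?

Player I best-responds to each possible Player 2 move:
- L → Player I plays M (best of 6, 9, 5); Player 2 gets 1.
- R → Player I plays M (best of 2, 11, 5); Player 2 gets 0.
Among 1, 0, the best is 1 at L. Subgame-perfect outcome: (M, L) with payoffs (9, 1).

9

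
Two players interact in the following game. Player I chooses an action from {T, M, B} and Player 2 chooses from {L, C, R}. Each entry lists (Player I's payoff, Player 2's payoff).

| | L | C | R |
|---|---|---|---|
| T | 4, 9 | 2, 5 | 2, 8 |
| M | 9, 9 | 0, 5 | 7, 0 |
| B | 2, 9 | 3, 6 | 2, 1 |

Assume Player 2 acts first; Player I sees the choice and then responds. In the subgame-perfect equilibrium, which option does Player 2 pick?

L

Work backward from Player I's decision.
- L: Player I compares 4, 9, 2 and picks M; Player 2 would get 9.
- C: Player I compares 2, 0, 3 and picks B; Player 2 would get 6.
- R: Player I compares 2, 7, 2 and picks M; Player 2 would get 0.
Maximizing over 9, 6, 0, Player 2 chooses L. Subgame-perfect outcome: (M, L) with payoffs (9, 9).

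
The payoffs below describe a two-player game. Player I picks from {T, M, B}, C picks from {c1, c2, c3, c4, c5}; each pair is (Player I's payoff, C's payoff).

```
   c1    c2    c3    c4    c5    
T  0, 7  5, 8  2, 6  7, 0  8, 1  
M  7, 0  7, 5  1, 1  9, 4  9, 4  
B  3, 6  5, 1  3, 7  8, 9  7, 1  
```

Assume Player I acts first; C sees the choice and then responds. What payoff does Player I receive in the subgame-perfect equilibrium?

Solve by backward induction (Player I leads).
- T → C plays c2 (best of 7, 8, 6, 0, 1); Player I gets 5.
- M → C plays c2 (best of 0, 5, 1, 4, 4); Player I gets 7.
- B → C plays c4 (best of 6, 1, 7, 9, 1); Player I gets 8.
Among 5, 7, 8, the best is 8 at B. Subgame-perfect outcome: (B, c4) with payoffs (8, 9).

8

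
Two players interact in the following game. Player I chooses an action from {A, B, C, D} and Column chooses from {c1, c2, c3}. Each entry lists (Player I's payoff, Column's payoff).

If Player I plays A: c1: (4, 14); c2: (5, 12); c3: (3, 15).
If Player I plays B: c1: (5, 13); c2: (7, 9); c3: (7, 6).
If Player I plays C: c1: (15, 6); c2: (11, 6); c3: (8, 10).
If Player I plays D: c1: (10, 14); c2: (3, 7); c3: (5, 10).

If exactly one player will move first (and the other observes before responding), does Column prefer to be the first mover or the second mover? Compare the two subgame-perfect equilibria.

second

If Player I leads: Column's best replies are A→c3, B→c1, C→c3, D→c1; Player I's induced payoffs 3, 5, 8, 10; outcome (D, c1), payoffs (10, 14).
If Column leads: Player I's best replies are c1→C, c2→C, c3→C; Column's induced payoffs 6, 6, 10; outcome (C, c3), payoffs (8, 10).
Column gets 10 moving first and 14 moving second, so Column prefers to move second.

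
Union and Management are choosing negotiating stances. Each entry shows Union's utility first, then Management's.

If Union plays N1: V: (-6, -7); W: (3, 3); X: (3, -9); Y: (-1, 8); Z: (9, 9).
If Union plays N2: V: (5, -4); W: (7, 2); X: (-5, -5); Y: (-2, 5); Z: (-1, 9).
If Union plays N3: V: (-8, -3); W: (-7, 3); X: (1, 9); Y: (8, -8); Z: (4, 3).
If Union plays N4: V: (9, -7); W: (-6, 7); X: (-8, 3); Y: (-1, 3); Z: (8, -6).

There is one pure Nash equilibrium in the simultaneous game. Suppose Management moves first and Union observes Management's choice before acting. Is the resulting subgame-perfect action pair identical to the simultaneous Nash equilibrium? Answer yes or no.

Union best-responds to each possible Management move:
- V: BR = N4, leader payoff -7.
- W: BR = N2, leader payoff 2.
- X: BR = N1, leader payoff -9.
- Y: BR = N3, leader payoff -8.
- Z: BR = N1, leader payoff 9.
Management's induced payoffs are -7, 2, -9, -8, 9, so Management commits to Z. Subgame-perfect outcome: (N1, Z) with payoffs (9, 9).
For the simultaneous game, intersect best replies.
Union's best replies: V→N4; W→N2; X→N1; Y→N3; Z→N1.
Management's best replies: N1→Z; N2→Z; N3→X; N4→W.
The unique mutual best reply is (N1, Z), giving (9, 9).
Sequential outcome (N1, Z) coincides with the Nash profile (N1, Z).

yes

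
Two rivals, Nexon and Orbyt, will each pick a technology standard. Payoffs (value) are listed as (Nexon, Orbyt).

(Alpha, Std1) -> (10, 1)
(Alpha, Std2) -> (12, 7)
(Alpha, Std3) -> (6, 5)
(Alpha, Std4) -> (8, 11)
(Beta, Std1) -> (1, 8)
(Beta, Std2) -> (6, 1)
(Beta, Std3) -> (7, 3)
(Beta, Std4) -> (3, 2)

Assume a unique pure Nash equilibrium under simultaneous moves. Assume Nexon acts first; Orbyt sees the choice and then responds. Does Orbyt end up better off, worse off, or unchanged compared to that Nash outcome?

unchanged

Solve by backward induction (Nexon leads).
- Alpha: BR = Std4, leader payoff 8.
- Beta: BR = Std1, leader payoff 1.
Maximizing over 8, 1, Nexon chooses Alpha. Subgame-perfect outcome: (Alpha, Std4) with payoffs (8, 11).
Now find the simultaneous Nash equilibrium.
Nexon's best replies: Std1→Alpha; Std2→Alpha; Std3→Beta; Std4→Alpha.
Orbyt's best replies: Alpha→Std4; Beta→Std1.
Only (Alpha, Std4) has each player best-responding; Nash payoffs (8, 11).
Orbyt earns 11 sequentially versus 11 at the Nash outcome: unchanged.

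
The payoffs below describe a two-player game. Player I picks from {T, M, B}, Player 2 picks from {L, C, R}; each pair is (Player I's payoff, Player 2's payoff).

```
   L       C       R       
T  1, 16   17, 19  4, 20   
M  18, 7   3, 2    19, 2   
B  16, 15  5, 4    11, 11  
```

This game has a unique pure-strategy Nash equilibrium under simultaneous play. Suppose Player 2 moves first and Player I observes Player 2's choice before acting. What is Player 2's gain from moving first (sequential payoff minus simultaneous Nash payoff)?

12

Solve by backward induction (Player 2 leads).
- L: BR = M, leader payoff 7.
- C: BR = T, leader payoff 19.
- R: BR = M, leader payoff 2.
Among 7, 19, 2, the best is 19 at C. Subgame-perfect outcome: (T, C) with payoffs (17, 19).
Under simultaneous play:
Player I's best replies: L→M; C→T; R→M.
Player 2's best replies: T→R; M→L; B→L.
The unique mutual best reply is (M, L), giving (18, 7).
Player 2's commitment gain: 19 − 7 = 12.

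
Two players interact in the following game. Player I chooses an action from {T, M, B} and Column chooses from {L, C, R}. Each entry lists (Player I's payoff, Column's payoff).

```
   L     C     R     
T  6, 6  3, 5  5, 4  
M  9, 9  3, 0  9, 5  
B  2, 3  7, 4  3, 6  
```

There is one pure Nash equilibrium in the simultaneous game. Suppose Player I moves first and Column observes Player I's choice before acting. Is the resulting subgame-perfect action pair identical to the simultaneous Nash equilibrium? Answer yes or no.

yes

Backward induction with Player I moving first.
- T → Column plays L (best of 6, 5, 4); Player I gets 6.
- M → Column plays L (best of 9, 0, 5); Player I gets 9.
- B → Column plays R (best of 3, 4, 6); Player I gets 3.
Player I's induced payoffs are 6, 9, 3, so Player I commits to M. Subgame-perfect outcome: (M, L) with payoffs (9, 9).
Under simultaneous play:
Player I's best replies: L→M; C→B; R→M.
Column's best replies: T→L; M→L; B→R.
The unique mutual best reply is (M, L), giving (9, 9).
Sequential outcome (M, L) coincides with the Nash profile (M, L).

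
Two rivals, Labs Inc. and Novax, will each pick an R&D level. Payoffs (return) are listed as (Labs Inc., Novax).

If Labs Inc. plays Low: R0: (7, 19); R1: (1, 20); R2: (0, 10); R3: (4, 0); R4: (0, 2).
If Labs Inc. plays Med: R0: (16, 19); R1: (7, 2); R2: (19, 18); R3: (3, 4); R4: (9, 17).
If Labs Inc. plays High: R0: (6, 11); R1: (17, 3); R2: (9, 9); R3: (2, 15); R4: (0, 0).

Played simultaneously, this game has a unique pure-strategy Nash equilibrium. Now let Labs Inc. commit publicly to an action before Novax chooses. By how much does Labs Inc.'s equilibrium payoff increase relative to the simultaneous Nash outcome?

Novax best-responds to each possible Labs Inc. move:
- Low: BR = R1, leader payoff 1.
- Med: BR = R0, leader payoff 16.
- High: BR = R3, leader payoff 2.
Among 1, 16, 2, the best is 16 at Med. Subgame-perfect outcome: (Med, R0) with payoffs (16, 19).
For the simultaneous game, intersect best replies.
Labs Inc.'s best replies: R0→Med; R1→High; R2→Med; R3→Low; R4→Med.
Novax's best replies: Low→R1; Med→R0; High→R3.
The unique mutual best reply is (Med, R0), giving (16, 19).
Labs Inc.'s commitment gain: 16 − 16 = 0.

0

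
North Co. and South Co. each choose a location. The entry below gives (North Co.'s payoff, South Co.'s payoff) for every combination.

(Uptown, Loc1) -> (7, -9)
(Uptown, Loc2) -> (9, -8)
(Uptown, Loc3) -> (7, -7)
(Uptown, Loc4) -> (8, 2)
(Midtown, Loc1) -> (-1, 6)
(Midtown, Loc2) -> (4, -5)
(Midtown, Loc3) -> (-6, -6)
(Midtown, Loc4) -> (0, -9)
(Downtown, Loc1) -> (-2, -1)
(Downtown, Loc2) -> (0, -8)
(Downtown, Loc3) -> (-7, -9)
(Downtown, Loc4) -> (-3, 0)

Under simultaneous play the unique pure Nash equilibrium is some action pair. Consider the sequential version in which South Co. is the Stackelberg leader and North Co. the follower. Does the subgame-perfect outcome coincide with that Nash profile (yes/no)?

Work backward from North Co.'s decision.
- Loc1: North Co. compares 7, -1, -2 and picks Uptown; South Co. would get -9.
- Loc2: North Co. compares 9, 4, 0 and picks Uptown; South Co. would get -8.
- Loc3: North Co. compares 7, -6, -7 and picks Uptown; South Co. would get -7.
- Loc4: North Co. compares 8, 0, -3 and picks Uptown; South Co. would get 2.
Maximizing over -9, -8, -7, 2, South Co. chooses Loc4. Subgame-perfect outcome: (Uptown, Loc4) with payoffs (8, 2).
For the simultaneous game, intersect best replies.
North Co.'s best replies: Loc1→Uptown; Loc2→Uptown; Loc3→Uptown; Loc4→Uptown.
South Co.'s best replies: Uptown→Loc4; Midtown→Loc1; Downtown→Loc4.
The unique mutual best reply is (Uptown, Loc4), giving (8, 2).
Sequential outcome (Uptown, Loc4) coincides with the Nash profile (Uptown, Loc4).

yes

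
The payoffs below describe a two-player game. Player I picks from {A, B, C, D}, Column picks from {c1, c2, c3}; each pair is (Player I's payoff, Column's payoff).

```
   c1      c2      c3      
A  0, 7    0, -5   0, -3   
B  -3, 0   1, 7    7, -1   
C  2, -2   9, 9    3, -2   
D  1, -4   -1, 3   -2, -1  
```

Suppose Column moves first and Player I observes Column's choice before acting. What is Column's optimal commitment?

Player I best-responds to each possible Column move:
- c1 → Player I plays C (best of 0, -3, 2, 1); Column gets -2.
- c2 → Player I plays C (best of 0, 1, 9, -1); Column gets 9.
- c3 → Player I plays B (best of 0, 7, 3, -2); Column gets -1.
Column's induced payoffs are -2, 9, -1, so Column commits to c2. Subgame-perfect outcome: (C, c2) with payoffs (9, 9).

c2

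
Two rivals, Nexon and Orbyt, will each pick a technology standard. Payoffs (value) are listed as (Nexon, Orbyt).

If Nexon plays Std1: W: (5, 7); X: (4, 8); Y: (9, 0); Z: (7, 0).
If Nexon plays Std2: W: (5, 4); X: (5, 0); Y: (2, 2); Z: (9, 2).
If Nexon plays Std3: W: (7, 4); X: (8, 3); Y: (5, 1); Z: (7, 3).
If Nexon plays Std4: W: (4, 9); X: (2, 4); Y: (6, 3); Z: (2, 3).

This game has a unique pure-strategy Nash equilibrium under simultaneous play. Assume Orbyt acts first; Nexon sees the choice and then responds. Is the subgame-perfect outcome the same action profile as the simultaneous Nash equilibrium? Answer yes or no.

Nexon best-responds to each possible Orbyt move:
- W: Nexon compares 5, 5, 7, 4 and picks Std3; Orbyt would get 4.
- X: Nexon compares 4, 5, 8, 2 and picks Std3; Orbyt would get 3.
- Y: Nexon compares 9, 2, 5, 6 and picks Std1; Orbyt would get 0.
- Z: Nexon compares 7, 9, 7, 2 and picks Std2; Orbyt would get 2.
Orbyt's induced payoffs are 4, 3, 0, 2, so Orbyt commits to W. Subgame-perfect outcome: (Std3, W) with payoffs (7, 4).
Under simultaneous play:
Nexon's best replies: W→Std3; X→Std3; Y→Std1; Z→Std2.
Orbyt's best replies: Std1→X; Std2→W; Std3→W; Std4→W.
The unique mutual best reply is (Std3, W), giving (7, 4).
Sequential outcome (Std3, W) coincides with the Nash profile (Std3, W).

yes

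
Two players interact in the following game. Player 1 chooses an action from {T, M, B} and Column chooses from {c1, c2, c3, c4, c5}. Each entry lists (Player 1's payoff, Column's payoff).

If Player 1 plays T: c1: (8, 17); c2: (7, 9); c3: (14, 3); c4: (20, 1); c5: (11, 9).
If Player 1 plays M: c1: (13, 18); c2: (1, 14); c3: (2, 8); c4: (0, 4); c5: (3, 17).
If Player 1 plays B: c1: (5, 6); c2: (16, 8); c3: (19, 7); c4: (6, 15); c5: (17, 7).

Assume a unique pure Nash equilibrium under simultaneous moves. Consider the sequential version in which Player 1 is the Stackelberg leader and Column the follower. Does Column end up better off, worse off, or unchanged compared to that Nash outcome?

unchanged

Work backward from Column's decision.
- T → Column plays c1 (best of 17, 9, 3, 1, 9); Player 1 gets 8.
- M → Column plays c1 (best of 18, 14, 8, 4, 17); Player 1 gets 13.
- B → Column plays c4 (best of 6, 8, 7, 15, 7); Player 1 gets 6.
Maximizing over 8, 13, 6, Player 1 chooses M. Subgame-perfect outcome: (M, c1) with payoffs (13, 18).
For the simultaneous game, intersect best replies.
Player 1's best replies: c1→M; c2→B; c3→B; c4→T; c5→B.
Column's best replies: T→c1; M→c1; B→c4.
The unique mutual best reply is (M, c1), giving (13, 18).
Column earns 18 sequentially versus 18 at the Nash outcome: unchanged.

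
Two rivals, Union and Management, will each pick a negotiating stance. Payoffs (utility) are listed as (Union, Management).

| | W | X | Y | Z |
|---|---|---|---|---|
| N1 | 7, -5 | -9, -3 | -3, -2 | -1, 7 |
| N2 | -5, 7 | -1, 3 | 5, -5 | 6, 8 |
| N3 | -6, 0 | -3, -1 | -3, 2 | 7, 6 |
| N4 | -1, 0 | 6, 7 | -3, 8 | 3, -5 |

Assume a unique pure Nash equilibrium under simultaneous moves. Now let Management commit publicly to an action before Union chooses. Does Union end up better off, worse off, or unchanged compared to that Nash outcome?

Backward induction with Management moving first.
- W: BR = N1, leader payoff -5.
- X: BR = N4, leader payoff 7.
- Y: BR = N2, leader payoff -5.
- Z: BR = N3, leader payoff 6.
Management's induced payoffs are -5, 7, -5, 6, so Management commits to X. Subgame-perfect outcome: (N4, X) with payoffs (6, 7).
Under simultaneous play:
Union's best replies: W→N1; X→N4; Y→N2; Z→N3.
Management's best replies: N1→Z; N2→Z; N3→Z; N4→Y.
The unique mutual best reply is (N3, Z), giving (7, 6).
Union earns 6 sequentially versus 7 at the Nash outcome: worse off.

worse off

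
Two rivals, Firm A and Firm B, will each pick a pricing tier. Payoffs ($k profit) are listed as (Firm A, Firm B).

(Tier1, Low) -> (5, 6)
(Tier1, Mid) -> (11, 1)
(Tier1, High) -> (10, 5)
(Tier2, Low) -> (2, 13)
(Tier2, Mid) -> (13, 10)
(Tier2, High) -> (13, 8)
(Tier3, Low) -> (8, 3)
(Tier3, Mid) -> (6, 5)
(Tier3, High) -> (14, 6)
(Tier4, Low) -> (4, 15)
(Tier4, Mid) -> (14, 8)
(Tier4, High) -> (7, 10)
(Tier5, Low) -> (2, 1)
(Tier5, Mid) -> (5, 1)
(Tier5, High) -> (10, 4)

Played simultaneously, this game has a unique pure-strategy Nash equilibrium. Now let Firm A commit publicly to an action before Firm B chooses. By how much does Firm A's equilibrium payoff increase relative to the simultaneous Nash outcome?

0

Solve by backward induction (Firm A leads).
- Tier1: BR = Low, leader payoff 5.
- Tier2: BR = Low, leader payoff 2.
- Tier3: BR = High, leader payoff 14.
- Tier4: BR = Low, leader payoff 4.
- Tier5: BR = High, leader payoff 10.
Among 5, 2, 14, 4, 10, the best is 14 at Tier3. Subgame-perfect outcome: (Tier3, High) with payoffs (14, 6).
For the simultaneous game, intersect best replies.
Firm A's best replies: Low→Tier3; Mid→Tier4; High→Tier3.
Firm B's best replies: Tier1→Low; Tier2→Low; Tier3→High; Tier4→Low; Tier5→High.
Only (Tier3, High) has each player best-responding; Nash payoffs (14, 6).
Firm A's commitment gain: 14 − 14 = 0.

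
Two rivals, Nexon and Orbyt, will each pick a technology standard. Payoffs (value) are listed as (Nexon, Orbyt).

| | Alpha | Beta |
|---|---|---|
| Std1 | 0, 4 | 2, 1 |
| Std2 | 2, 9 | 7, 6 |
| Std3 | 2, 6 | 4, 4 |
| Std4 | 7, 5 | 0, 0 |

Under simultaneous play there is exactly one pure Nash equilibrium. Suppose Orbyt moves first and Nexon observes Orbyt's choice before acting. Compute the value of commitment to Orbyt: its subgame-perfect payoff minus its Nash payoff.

Nexon best-responds to each possible Orbyt move:
- Alpha → Nexon plays Std4 (best of 0, 2, 2, 7); Orbyt gets 5.
- Beta → Nexon plays Std2 (best of 2, 7, 4, 0); Orbyt gets 6.
Orbyt's induced payoffs are 5, 6, so Orbyt commits to Beta. Subgame-perfect outcome: (Std2, Beta) with payoffs (7, 6).
For the simultaneous game, intersect best replies.
Nexon's best replies: Alpha→Std4; Beta→Std2.
Orbyt's best replies: Std1→Alpha; Std2→Alpha; Std3→Alpha; Std4→Alpha.
Only (Std4, Alpha) has each player best-responding; Nash payoffs (7, 5).
Orbyt's commitment gain: 6 − 5 = 1.

1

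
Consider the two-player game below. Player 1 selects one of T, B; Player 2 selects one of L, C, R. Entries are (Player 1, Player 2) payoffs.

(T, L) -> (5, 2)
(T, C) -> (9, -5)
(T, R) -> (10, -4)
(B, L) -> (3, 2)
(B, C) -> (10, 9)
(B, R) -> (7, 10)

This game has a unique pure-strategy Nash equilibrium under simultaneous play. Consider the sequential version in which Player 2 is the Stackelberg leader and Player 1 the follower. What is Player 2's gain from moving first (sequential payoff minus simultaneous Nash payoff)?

7

Backward induction with Player 2 moving first.
- L: Player 1 compares 5, 3 and picks T; Player 2 would get 2.
- C: Player 1 compares 9, 10 and picks B; Player 2 would get 9.
- R: Player 1 compares 10, 7 and picks T; Player 2 would get -4.
Player 2's induced payoffs are 2, 9, -4, so Player 2 commits to C. Subgame-perfect outcome: (B, C) with payoffs (10, 9).
Under simultaneous play:
Player 1's best replies: L→T; C→B; R→T.
Player 2's best replies: T→L; B→R.
Only (T, L) has each player best-responding; Nash payoffs (5, 2).
Player 2's commitment gain: 9 − 2 = 7.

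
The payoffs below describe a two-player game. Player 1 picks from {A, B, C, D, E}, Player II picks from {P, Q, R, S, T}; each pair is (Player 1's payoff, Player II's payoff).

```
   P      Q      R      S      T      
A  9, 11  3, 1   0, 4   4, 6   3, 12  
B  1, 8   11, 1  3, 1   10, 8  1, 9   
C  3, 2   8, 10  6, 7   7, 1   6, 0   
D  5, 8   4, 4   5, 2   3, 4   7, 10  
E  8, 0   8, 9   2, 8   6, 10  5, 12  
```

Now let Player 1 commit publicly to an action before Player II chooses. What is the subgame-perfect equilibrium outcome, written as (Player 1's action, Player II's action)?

Backward induction with Player 1 moving first.
- A: Player II compares 11, 1, 4, 6, 12 and picks T; Player 1 would get 3.
- B: Player II compares 8, 1, 1, 8, 9 and picks T; Player 1 would get 1.
- C: Player II compares 2, 10, 7, 1, 0 and picks Q; Player 1 would get 8.
- D: Player II compares 8, 4, 2, 4, 10 and picks T; Player 1 would get 7.
- E: Player II compares 0, 9, 8, 10, 12 and picks T; Player 1 would get 5.
Among 3, 1, 8, 7, 5, the best is 8 at C. Subgame-perfect outcome: (C, Q) with payoffs (8, 10).

(C, Q)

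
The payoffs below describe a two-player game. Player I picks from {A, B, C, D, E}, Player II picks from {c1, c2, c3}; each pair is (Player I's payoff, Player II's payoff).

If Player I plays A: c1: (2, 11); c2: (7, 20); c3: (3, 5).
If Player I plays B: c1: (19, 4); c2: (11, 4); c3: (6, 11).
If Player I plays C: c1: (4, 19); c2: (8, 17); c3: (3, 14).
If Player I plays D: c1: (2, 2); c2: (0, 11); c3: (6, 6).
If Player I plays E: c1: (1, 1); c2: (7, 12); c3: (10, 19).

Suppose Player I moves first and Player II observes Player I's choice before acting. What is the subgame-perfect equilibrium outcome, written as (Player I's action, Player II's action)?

(E, c3)

Backward induction with Player I moving first.
- A: BR = c2, leader payoff 7.
- B: BR = c3, leader payoff 6.
- C: BR = c1, leader payoff 4.
- D: BR = c2, leader payoff 0.
- E: BR = c3, leader payoff 10.
Maximizing over 7, 6, 4, 0, 10, Player I chooses E. Subgame-perfect outcome: (E, c3) with payoffs (10, 19).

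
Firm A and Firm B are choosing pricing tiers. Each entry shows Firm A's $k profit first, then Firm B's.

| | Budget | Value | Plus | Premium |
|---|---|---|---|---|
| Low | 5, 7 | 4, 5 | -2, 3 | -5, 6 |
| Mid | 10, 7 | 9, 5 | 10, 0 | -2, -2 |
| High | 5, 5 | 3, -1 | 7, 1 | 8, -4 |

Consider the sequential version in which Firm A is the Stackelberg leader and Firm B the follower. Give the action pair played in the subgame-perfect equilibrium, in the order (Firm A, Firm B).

(Mid, Budget)

Work backward from Firm B's decision.
- Low: Firm B compares 7, 5, 3, 6 and picks Budget; Firm A would get 5.
- Mid: Firm B compares 7, 5, 0, -2 and picks Budget; Firm A would get 10.
- High: Firm B compares 5, -1, 1, -4 and picks Budget; Firm A would get 5.
Firm A's induced payoffs are 5, 10, 5, so Firm A commits to Mid. Subgame-perfect outcome: (Mid, Budget) with payoffs (10, 7).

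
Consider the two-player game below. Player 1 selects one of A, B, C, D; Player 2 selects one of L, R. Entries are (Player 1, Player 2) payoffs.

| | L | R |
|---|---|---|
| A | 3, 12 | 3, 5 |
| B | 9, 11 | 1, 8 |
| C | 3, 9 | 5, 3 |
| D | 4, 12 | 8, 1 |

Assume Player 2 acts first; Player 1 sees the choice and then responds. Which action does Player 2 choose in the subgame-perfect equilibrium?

Backward induction with Player 2 moving first.
- L → Player 1 plays B (best of 3, 9, 3, 4); Player 2 gets 11.
- R → Player 1 plays D (best of 3, 1, 5, 8); Player 2 gets 1.
Player 2's induced payoffs are 11, 1, so Player 2 commits to L. Subgame-perfect outcome: (B, L) with payoffs (9, 11).

L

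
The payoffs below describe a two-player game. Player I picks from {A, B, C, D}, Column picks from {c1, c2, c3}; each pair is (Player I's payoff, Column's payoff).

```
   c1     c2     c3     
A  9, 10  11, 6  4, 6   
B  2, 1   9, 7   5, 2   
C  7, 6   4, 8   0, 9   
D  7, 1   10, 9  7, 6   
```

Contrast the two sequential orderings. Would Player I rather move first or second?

first

If Player I leads: Column's best replies are A→c1, B→c2, C→c3, D→c2; Player I's induced payoffs 9, 9, 0, 10; outcome (D, c2), payoffs (10, 9).
If Column leads: Player I's best replies are c1→A, c2→A, c3→D; Column's induced payoffs 10, 6, 6; outcome (A, c1), payoffs (9, 10).
Player I gets 10 moving first and 9 moving second, so Player I prefers to move first.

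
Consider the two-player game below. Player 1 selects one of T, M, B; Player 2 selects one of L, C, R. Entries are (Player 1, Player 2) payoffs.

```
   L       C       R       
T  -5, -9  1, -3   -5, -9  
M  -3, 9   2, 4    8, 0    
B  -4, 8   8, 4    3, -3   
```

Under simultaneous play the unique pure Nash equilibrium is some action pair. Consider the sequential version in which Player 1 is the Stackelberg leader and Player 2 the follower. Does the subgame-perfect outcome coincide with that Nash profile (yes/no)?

Player 2 best-responds to each possible Player 1 move:
- T → Player 2 plays C (best of -9, -3, -9); Player 1 gets 1.
- M → Player 2 plays L (best of 9, 4, 0); Player 1 gets -3.
- B → Player 2 plays L (best of 8, 4, -3); Player 1 gets -4.
Among 1, -3, -4, the best is 1 at T. Subgame-perfect outcome: (T, C) with payoffs (1, -3).
Under simultaneous play:
Player 1's best replies: L→M; C→B; R→M.
Player 2's best replies: T→C; M→L; B→L.
Only (M, L) has each player best-responding; Nash payoffs (-3, 9).
Sequential outcome (T, C) differs from the Nash profile (M, L).

no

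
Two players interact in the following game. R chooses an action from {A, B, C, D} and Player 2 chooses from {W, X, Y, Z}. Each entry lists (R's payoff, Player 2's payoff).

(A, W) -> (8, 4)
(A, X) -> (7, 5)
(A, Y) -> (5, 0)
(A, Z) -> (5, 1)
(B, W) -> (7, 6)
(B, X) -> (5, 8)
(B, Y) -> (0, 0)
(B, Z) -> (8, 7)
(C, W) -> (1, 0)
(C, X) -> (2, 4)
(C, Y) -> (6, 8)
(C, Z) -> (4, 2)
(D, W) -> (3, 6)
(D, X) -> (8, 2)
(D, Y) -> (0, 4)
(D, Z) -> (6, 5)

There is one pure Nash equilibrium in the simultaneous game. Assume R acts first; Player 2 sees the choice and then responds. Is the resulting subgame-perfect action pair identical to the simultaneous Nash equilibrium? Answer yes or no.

no

Solve by backward induction (R leads).
- A → Player 2 plays X (best of 4, 5, 0, 1); R gets 7.
- B → Player 2 plays X (best of 6, 8, 0, 7); R gets 5.
- C → Player 2 plays Y (best of 0, 4, 8, 2); R gets 6.
- D → Player 2 plays W (best of 6, 2, 4, 5); R gets 3.
Maximizing over 7, 5, 6, 3, R chooses A. Subgame-perfect outcome: (A, X) with payoffs (7, 5).
Now find the simultaneous Nash equilibrium.
R's best replies: W→A; X→D; Y→C; Z→B.
Player 2's best replies: A→X; B→X; C→Y; D→W.
Only (C, Y) has each player best-responding; Nash payoffs (6, 8).
Sequential outcome (A, X) differs from the Nash profile (C, Y).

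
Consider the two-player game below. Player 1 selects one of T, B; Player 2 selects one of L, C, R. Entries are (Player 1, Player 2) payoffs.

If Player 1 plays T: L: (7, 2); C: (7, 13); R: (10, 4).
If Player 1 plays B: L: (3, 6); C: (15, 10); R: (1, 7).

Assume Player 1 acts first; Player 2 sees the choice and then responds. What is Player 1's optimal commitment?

Player 2 best-responds to each possible Player 1 move:
- T: BR = C, leader payoff 7.
- B: BR = C, leader payoff 15.
Maximizing over 7, 15, Player 1 chooses B. Subgame-perfect outcome: (B, C) with payoffs (15, 10).

B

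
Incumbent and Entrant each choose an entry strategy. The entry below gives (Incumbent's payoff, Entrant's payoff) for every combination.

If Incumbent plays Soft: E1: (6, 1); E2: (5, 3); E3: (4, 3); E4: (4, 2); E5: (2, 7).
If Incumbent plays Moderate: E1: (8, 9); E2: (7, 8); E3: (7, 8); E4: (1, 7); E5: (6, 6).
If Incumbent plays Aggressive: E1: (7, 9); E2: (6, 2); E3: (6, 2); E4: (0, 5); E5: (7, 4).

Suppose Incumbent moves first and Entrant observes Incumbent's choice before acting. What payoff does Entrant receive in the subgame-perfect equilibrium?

9

Solve by backward induction (Incumbent leads).
- Soft: Entrant compares 1, 3, 3, 2, 7 and picks E5; Incumbent would get 2.
- Moderate: Entrant compares 9, 8, 8, 7, 6 and picks E1; Incumbent would get 8.
- Aggressive: Entrant compares 9, 2, 2, 5, 4 and picks E1; Incumbent would get 7.
Incumbent's induced payoffs are 2, 8, 7, so Incumbent commits to Moderate. Subgame-perfect outcome: (Moderate, E1) with payoffs (8, 9).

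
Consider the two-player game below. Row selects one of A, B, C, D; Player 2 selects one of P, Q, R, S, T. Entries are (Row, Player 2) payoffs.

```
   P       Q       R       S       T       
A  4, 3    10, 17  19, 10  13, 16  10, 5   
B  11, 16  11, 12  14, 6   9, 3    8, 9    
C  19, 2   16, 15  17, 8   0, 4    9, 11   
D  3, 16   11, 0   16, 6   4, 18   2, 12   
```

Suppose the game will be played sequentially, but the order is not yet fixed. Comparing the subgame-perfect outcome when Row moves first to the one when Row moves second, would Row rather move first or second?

first

If Row leads: Player 2's best replies are A→Q, B→P, C→Q, D→S; Row's induced payoffs 10, 11, 16, 4; outcome (C, Q), payoffs (16, 15).
If Player 2 leads: Row's best replies are P→C, Q→C, R→A, S→A, T→A; Player 2's induced payoffs 2, 15, 10, 16, 5; outcome (A, S), payoffs (13, 16).
Row gets 16 moving first and 13 moving second, so Row prefers to move first.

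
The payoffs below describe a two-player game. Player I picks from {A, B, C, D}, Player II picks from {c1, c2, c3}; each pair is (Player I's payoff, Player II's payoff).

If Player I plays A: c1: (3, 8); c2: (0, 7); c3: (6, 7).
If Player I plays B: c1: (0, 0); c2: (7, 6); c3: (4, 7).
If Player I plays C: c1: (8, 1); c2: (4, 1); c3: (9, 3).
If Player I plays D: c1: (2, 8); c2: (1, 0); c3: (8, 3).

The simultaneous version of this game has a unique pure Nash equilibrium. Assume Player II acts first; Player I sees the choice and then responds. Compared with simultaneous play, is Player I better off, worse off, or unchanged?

worse off

Work backward from Player I's decision.
- c1: Player I compares 3, 0, 8, 2 and picks C; Player II would get 1.
- c2: Player I compares 0, 7, 4, 1 and picks B; Player II would get 6.
- c3: Player I compares 6, 4, 9, 8 and picks C; Player II would get 3.
Player II's induced payoffs are 1, 6, 3, so Player II commits to c2. Subgame-perfect outcome: (B, c2) with payoffs (7, 6).
Under simultaneous play:
Player I's best replies: c1→C; c2→B; c3→C.
Player II's best replies: A→c1; B→c3; C→c3; D→c1.
The unique mutual best reply is (C, c3), giving (9, 3).
Player I earns 7 sequentially versus 9 at the Nash outcome: worse off.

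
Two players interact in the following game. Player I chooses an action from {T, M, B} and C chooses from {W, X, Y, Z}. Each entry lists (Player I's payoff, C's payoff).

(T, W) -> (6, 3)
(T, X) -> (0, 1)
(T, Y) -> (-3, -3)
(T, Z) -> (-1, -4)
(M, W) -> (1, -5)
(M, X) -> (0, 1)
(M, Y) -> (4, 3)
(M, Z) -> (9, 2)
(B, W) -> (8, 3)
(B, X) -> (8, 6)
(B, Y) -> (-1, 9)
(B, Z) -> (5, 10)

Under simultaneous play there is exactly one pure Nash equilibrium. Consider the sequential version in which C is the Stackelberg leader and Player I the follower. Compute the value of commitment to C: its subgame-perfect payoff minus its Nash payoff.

Work backward from Player I's decision.
- W → Player I plays B (best of 6, 1, 8); C gets 3.
- X → Player I plays B (best of 0, 0, 8); C gets 6.
- Y → Player I plays M (best of -3, 4, -1); C gets 3.
- Z → Player I plays M (best of -1, 9, 5); C gets 2.
C's induced payoffs are 3, 6, 3, 2, so C commits to X. Subgame-perfect outcome: (B, X) with payoffs (8, 6).
For the simultaneous game, intersect best replies.
Player I's best replies: W→B; X→B; Y→M; Z→M.
C's best replies: T→W; M→Y; B→Z.
Only (M, Y) has each player best-responding; Nash payoffs (4, 3).
C's commitment gain: 6 − 3 = 3.

3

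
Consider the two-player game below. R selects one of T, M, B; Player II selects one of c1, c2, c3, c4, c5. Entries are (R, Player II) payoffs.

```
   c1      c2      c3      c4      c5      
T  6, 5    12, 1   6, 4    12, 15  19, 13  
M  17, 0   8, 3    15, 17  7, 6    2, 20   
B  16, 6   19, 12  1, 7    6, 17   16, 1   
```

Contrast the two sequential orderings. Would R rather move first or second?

second

If R leads: Player II's best replies are T→c4, M→c5, B→c4; R's induced payoffs 12, 2, 6; outcome (T, c4), payoffs (12, 15).
If Player II leads: R's best replies are c1→M, c2→B, c3→M, c4→T, c5→T; Player II's induced payoffs 0, 12, 17, 15, 13; outcome (M, c3), payoffs (15, 17).
R gets 12 moving first and 15 moving second, so R prefers to move second.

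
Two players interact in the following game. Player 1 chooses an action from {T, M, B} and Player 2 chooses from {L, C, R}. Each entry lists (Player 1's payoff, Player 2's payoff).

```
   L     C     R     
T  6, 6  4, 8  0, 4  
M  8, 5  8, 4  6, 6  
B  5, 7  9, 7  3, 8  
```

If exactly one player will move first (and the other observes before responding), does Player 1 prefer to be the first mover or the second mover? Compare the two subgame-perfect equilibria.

second

If Player 1 leads: Player 2's best replies are T→C, M→R, B→R; Player 1's induced payoffs 4, 6, 3; outcome (M, R), payoffs (6, 6).
If Player 2 leads: Player 1's best replies are L→M, C→B, R→M; Player 2's induced payoffs 5, 7, 6; outcome (B, C), payoffs (9, 7).
Player 1 gets 6 moving first and 9 moving second, so Player 1 prefers to move second.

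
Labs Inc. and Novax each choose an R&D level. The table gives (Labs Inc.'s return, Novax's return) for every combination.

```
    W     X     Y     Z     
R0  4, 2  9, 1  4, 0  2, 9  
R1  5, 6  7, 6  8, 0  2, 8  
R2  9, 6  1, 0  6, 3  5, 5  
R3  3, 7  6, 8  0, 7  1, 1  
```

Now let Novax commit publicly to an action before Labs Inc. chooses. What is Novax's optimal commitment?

W

Labs Inc. best-responds to each possible Novax move:
- W: BR = R2, leader payoff 6.
- X: BR = R0, leader payoff 1.
- Y: BR = R1, leader payoff 0.
- Z: BR = R2, leader payoff 5.
Among 6, 1, 0, 5, the best is 6 at W. Subgame-perfect outcome: (R2, W) with payoffs (9, 6).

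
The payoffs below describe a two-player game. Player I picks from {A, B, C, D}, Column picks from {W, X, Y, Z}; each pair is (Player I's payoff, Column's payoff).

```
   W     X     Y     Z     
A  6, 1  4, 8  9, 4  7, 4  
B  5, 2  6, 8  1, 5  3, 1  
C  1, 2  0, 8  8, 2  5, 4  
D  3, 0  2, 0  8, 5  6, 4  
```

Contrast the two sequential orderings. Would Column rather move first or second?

If Player I leads: Column's best replies are A→X, B→X, C→X, D→Y; Player I's induced payoffs 4, 6, 0, 8; outcome (D, Y), payoffs (8, 5).
If Column leads: Player I's best replies are W→A, X→B, Y→A, Z→A; Column's induced payoffs 1, 8, 4, 4; outcome (B, X), payoffs (6, 8).
Column gets 8 moving first and 5 moving second, so Column prefers to move first.

first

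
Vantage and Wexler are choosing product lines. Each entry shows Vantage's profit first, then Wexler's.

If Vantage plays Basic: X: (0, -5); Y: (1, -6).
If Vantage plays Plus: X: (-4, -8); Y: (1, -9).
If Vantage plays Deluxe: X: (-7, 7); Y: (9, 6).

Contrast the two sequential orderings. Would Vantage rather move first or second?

second

If Vantage leads: Wexler's best replies are Basic→X, Plus→X, Deluxe→X; Vantage's induced payoffs 0, -4, -7; outcome (Basic, X), payoffs (0, -5).
If Wexler leads: Vantage's best replies are X→Basic, Y→Deluxe; Wexler's induced payoffs -5, 6; outcome (Deluxe, Y), payoffs (9, 6).
Vantage gets 0 moving first and 9 moving second, so Vantage prefers to move second.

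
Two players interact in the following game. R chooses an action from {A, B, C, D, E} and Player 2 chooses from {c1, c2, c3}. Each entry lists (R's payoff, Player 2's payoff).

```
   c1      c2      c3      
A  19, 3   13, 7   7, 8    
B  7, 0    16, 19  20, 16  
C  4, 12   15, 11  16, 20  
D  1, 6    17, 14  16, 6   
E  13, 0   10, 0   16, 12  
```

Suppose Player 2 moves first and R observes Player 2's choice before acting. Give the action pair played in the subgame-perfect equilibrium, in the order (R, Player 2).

Solve by backward induction (Player 2 leads).
- c1: R compares 19, 7, 4, 1, 13 and picks A; Player 2 would get 3.
- c2: R compares 13, 16, 15, 17, 10 and picks D; Player 2 would get 14.
- c3: R compares 7, 20, 16, 16, 16 and picks B; Player 2 would get 16.
Player 2's induced payoffs are 3, 14, 16, so Player 2 commits to c3. Subgame-perfect outcome: (B, c3) with payoffs (20, 16).

(B, c3)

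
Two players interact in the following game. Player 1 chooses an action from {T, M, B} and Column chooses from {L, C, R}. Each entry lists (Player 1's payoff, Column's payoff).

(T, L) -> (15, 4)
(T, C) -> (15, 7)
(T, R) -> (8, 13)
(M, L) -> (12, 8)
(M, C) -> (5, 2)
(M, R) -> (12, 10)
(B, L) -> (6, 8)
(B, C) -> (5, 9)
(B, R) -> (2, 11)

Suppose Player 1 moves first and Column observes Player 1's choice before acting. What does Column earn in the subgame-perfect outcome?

Solve by backward induction (Player 1 leads).
- T: Column compares 4, 7, 13 and picks R; Player 1 would get 8.
- M: Column compares 8, 2, 10 and picks R; Player 1 would get 12.
- B: Column compares 8, 9, 11 and picks R; Player 1 would get 2.
Player 1's induced payoffs are 8, 12, 2, so Player 1 commits to M. Subgame-perfect outcome: (M, R) with payoffs (12, 10).

10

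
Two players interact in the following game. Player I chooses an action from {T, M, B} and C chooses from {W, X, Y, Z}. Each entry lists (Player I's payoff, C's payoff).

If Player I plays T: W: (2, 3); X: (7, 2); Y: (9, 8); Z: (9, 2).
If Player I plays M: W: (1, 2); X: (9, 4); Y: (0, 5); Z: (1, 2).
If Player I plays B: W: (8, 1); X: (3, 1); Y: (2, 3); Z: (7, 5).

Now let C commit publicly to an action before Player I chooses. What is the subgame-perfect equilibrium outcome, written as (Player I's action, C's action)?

(T, Y)

Work backward from Player I's decision.
- W → Player I plays B (best of 2, 1, 8); C gets 1.
- X → Player I plays M (best of 7, 9, 3); C gets 4.
- Y → Player I plays T (best of 9, 0, 2); C gets 8.
- Z → Player I plays T (best of 9, 1, 7); C gets 2.
Among 1, 4, 8, 2, the best is 8 at Y. Subgame-perfect outcome: (T, Y) with payoffs (9, 8).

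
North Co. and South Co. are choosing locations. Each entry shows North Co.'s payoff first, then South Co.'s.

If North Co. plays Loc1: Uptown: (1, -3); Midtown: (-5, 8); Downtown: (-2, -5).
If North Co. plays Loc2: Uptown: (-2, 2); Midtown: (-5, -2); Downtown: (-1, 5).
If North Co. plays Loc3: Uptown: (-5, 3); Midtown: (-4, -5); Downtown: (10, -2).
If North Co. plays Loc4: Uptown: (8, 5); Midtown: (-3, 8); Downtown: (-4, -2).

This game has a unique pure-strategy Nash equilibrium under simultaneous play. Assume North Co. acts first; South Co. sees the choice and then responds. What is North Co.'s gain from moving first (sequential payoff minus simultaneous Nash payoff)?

South Co. best-responds to each possible North Co. move:
- Loc1 → South Co. plays Midtown (best of -3, 8, -5); North Co. gets -5.
- Loc2 → South Co. plays Downtown (best of 2, -2, 5); North Co. gets -1.
- Loc3 → South Co. plays Uptown (best of 3, -5, -2); North Co. gets -5.
- Loc4 → South Co. plays Midtown (best of 5, 8, -2); North Co. gets -3.
Maximizing over -5, -1, -5, -3, North Co. chooses Loc2. Subgame-perfect outcome: (Loc2, Downtown) with payoffs (-1, 5).
For the simultaneous game, intersect best replies.
North Co.'s best replies: Uptown→Loc4; Midtown→Loc4; Downtown→Loc3.
South Co.'s best replies: Loc1→Midtown; Loc2→Downtown; Loc3→Uptown; Loc4→Midtown.
The unique mutual best reply is (Loc4, Midtown), giving (-3, 8).
North Co.'s commitment gain: -1 − -3 = 2.

2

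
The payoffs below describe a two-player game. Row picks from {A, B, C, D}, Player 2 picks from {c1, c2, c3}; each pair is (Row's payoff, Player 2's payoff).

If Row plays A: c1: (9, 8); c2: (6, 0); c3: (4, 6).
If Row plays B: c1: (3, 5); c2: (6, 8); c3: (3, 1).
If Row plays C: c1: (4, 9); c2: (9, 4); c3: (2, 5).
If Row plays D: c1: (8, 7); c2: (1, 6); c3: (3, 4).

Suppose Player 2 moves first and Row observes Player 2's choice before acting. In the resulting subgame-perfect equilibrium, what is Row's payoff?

Solve by backward induction (Player 2 leads).
- c1 → Row plays A (best of 9, 3, 4, 8); Player 2 gets 8.
- c2 → Row plays C (best of 6, 6, 9, 1); Player 2 gets 4.
- c3 → Row plays A (best of 4, 3, 2, 3); Player 2 gets 6.
Player 2's induced payoffs are 8, 4, 6, so Player 2 commits to c1. Subgame-perfect outcome: (A, c1) with payoffs (9, 8).

9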